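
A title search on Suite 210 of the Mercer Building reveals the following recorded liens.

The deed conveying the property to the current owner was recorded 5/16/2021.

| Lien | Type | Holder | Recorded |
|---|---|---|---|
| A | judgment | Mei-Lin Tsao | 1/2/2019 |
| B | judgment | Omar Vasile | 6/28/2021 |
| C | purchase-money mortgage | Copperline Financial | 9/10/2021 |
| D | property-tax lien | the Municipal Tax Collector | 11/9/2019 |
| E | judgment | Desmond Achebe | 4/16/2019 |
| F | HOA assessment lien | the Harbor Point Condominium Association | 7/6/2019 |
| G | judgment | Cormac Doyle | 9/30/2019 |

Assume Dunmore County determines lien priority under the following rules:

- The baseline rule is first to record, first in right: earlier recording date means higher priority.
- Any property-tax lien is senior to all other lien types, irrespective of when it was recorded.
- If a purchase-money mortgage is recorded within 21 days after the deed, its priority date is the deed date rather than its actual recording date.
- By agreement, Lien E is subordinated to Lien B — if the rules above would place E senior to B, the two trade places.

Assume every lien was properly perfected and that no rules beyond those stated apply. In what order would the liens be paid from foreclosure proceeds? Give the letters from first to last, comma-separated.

D, A, B, F, G, E, C

First, effective dates: C was recorded 117 days after the deed, outside the 21-day window, so it keeps its recording date.
As a property-tax lien, D is senior to every other lien.
Ordering the rest by effective date: A (1/2/2019), E (4/16/2019), F (7/6/2019), G (9/30/2019), B (6/28/2021), C (9/10/2021).
Because E would otherwise rank above B, the subordination swaps them.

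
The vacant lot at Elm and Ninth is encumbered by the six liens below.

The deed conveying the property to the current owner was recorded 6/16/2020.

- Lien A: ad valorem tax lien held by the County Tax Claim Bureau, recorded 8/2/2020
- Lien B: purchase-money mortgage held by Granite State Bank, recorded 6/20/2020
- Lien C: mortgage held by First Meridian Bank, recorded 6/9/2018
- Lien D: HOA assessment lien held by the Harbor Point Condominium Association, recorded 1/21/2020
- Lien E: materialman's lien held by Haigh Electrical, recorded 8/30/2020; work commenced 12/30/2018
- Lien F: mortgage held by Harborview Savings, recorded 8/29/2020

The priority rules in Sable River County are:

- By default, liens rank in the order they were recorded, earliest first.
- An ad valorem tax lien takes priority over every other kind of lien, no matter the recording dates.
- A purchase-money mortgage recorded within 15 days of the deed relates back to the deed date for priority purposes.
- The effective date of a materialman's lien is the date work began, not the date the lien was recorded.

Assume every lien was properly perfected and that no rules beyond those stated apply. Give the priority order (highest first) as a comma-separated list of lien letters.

A, C, E, D, B, F

Adjusting effective dates: B was recorded within the 15-day window, so its effective date is the deed date 6/16/2020; E relates back to 12/30/2018 (work commenced).
A, as an ad valorem tax lien, has superpriority and ranks first.
Among the remaining liens, by effective date: C (6/9/2018), E (12/30/2018), D (1/21/2020), B (6/16/2020), F (8/29/2020).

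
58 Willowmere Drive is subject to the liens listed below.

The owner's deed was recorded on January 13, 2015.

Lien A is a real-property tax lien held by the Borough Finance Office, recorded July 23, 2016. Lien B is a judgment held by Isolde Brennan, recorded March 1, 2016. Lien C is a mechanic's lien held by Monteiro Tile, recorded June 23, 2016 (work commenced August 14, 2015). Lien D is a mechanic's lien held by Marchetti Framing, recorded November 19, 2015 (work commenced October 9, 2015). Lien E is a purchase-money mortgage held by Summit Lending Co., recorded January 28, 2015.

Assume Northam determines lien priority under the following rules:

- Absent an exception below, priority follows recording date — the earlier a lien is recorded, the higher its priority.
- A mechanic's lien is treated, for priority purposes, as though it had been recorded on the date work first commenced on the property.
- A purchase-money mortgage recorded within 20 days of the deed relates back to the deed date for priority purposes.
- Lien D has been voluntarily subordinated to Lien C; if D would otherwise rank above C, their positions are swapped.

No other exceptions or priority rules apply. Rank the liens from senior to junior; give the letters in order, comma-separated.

E, C, D, B, A

Adjusting effective dates: C's effective date is August 14, 2015, when work began; D's effective date is October 9, 2015, when work began; E relates back to the deed date January 13, 2015.
By effective date: E (January 13, 2015), C (August 14, 2015), D (October 9, 2015), B (March 1, 2016), A (July 23, 2016).
D already ranks below C; the subordination has no effect.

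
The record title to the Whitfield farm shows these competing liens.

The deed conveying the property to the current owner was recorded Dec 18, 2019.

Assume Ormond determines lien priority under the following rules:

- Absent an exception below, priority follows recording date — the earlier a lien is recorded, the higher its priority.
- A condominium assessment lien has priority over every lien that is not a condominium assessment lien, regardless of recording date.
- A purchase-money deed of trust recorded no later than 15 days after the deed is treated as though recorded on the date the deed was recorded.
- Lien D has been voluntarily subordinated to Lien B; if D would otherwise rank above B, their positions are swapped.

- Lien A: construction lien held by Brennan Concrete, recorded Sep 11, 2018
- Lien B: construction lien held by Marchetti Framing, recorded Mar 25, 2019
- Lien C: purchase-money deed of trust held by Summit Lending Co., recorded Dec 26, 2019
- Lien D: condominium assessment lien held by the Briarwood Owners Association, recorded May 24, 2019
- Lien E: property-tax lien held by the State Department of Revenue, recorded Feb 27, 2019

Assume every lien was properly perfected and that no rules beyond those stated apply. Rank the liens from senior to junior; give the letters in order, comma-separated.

B, A, E, D, C

First, effective dates: C's effective date is the deed date, Dec 18, 2019.
D is a condominium assessment lien and takes priority over every other lien.
The other liens, earliest effective date first: A (Sep 11, 2018), E (Feb 27, 2019), B (Mar 25, 2019), C (Dec 18, 2019).
D would otherwise be senior to B, so under the subordination agreement D and B exchange positions.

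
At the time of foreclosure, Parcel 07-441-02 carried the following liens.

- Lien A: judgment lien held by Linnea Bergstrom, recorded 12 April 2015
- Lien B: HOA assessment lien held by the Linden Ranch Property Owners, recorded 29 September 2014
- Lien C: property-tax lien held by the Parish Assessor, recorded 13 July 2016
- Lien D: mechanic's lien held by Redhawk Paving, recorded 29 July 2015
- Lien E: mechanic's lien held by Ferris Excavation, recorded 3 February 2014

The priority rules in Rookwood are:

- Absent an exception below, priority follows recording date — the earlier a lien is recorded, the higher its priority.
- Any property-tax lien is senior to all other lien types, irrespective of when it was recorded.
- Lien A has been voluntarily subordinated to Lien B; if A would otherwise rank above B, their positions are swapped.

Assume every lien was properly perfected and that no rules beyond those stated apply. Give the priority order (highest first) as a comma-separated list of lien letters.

C, as a property-tax lien, has superpriority and ranks first.
Among the remaining liens, by effective date: E (3 February 2014), B (29 September 2014), A (12 April 2015), D (29 July 2015).
Since A is not senior to B, the subordination leaves the order unchanged.

C, E, B, A, D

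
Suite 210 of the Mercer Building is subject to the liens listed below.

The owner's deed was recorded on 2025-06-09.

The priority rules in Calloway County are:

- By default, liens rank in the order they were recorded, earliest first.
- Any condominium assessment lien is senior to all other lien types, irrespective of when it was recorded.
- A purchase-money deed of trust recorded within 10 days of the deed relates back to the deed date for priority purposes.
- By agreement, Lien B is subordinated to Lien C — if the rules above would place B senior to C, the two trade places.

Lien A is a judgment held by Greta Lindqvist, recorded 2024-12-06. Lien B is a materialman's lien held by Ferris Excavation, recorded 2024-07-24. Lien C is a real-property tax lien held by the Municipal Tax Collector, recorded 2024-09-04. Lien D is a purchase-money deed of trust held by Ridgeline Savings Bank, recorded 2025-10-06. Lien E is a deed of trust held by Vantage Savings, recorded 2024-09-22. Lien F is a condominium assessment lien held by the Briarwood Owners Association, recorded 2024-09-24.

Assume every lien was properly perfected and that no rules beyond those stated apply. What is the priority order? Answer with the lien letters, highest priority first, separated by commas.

Adjusting effective dates: D was recorded 119 days after the deed, outside the 10-day window, so it keeps its recording date.
F is a condominium assessment lien and takes priority over every other lien.
Remaining liens by effective date: B (2024-07-24), C (2024-09-04), E (2024-09-22), A (2024-12-06), D (2025-10-06).
Because B would otherwise rank above C, the subordination swaps them.

F, C, B, E, A, D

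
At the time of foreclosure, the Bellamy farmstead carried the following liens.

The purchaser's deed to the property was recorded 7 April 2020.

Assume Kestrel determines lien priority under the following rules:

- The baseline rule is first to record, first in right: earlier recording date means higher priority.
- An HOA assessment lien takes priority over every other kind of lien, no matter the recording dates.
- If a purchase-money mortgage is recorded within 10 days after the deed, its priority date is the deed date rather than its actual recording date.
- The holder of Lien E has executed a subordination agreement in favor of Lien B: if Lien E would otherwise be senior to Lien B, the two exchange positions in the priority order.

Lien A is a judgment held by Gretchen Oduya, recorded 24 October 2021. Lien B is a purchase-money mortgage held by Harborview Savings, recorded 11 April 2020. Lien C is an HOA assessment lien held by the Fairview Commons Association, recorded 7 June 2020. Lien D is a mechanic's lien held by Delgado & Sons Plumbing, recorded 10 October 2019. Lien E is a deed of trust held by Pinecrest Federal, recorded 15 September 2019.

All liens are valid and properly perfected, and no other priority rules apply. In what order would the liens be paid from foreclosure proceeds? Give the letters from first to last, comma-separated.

Effective dates after the stated exceptions: B's effective date is the deed date, 7 April 2020.
C is an HOA assessment lien, so it outranks all other liens regardless of date.
Among the remaining liens, by effective date: E (15 September 2019), D (10 October 2019), B (7 April 2020), A (24 October 2021).
E would otherwise be senior to B, so under the subordination agreement E and B exchange positions.

C, B, D, E, A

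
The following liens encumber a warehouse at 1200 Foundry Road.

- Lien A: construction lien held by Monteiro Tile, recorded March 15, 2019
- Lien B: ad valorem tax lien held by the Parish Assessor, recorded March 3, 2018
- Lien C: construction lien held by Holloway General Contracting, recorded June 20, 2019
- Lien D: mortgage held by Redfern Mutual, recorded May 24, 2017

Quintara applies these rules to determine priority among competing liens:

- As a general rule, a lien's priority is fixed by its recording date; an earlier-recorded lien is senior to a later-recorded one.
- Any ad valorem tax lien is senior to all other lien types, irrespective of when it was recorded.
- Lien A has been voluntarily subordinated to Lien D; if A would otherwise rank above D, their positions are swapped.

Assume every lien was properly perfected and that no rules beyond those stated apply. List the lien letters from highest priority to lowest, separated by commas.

B, D, A, C

B, as an ad valorem tax lien, has superpriority and ranks first.
Ordering the rest by effective date: D (May 24, 2017), A (March 15, 2019), C (June 20, 2019).
A is already junior to D, so the subordination agreement changes nothing.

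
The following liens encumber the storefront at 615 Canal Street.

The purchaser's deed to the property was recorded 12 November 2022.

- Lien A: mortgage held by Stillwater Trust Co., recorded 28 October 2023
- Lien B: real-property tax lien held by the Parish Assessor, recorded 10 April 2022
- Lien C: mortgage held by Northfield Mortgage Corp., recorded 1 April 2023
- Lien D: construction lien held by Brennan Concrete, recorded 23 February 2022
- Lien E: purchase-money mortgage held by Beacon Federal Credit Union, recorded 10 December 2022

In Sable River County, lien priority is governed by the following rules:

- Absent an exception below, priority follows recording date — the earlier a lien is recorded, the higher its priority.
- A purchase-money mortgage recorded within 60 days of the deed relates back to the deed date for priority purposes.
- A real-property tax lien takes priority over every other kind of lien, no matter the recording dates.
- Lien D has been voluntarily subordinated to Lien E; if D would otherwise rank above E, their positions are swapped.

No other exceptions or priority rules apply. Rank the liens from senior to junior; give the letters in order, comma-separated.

B, E, D, C, A

Effective dates after the stated exceptions: E relates back to the deed date 12 November 2022.
B, as a real-property tax lien, has superpriority and ranks first.
The other liens, earliest effective date first: D (23 February 2022), E (12 November 2022), C (1 April 2023), A (28 October 2023).
D is senior to E before the subordination, so the two trade places.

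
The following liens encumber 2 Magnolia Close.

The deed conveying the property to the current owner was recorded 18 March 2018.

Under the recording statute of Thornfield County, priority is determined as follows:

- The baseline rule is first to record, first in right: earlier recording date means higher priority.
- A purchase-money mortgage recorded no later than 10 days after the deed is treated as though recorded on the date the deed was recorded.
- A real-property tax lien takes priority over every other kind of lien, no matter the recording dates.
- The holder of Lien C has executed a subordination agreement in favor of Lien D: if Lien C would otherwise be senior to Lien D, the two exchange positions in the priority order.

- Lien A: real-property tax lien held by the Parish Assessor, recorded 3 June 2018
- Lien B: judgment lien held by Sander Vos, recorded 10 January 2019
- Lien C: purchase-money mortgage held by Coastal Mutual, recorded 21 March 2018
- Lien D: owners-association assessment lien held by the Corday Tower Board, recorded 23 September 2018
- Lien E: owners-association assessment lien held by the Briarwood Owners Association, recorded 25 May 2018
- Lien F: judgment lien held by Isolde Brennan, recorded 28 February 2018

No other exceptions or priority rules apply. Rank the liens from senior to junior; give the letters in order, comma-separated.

First, effective dates: C relates back to the deed date 18 March 2018.
A is a real-property tax lien, so it outranks all other liens regardless of date.
Among the remaining liens, by effective date: F (28 February 2018), C (18 March 2018), E (25 May 2018), D (23 September 2018), B (10 January 2019).
Because C would otherwise rank above D, the subordination swaps them.

A, F, D, E, C, B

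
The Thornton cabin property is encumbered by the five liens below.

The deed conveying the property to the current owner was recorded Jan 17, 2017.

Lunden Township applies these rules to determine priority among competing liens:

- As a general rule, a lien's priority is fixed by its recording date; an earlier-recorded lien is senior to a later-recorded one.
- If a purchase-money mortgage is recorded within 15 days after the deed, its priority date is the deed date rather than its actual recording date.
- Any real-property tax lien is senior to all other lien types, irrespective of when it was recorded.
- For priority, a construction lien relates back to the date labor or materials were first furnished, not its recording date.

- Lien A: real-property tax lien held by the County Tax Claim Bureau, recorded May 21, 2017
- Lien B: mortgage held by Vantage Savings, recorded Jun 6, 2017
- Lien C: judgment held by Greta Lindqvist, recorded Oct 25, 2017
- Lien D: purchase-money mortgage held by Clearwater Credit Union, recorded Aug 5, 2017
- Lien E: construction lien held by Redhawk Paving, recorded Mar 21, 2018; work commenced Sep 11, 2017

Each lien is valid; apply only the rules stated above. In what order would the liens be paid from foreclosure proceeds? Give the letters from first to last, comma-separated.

Adjusting effective dates: D was recorded 200 days after the deed, outside the 15-day window, so it keeps its recording date; E's effective date is Sep 11, 2017, when work began.
As a real-property tax lien, A is senior to every other lien.
Remaining liens by effective date: B (Jun 6, 2017), D (Aug 5, 2017), E (Sep 11, 2017), C (Oct 25, 2017).

A, B, D, E, C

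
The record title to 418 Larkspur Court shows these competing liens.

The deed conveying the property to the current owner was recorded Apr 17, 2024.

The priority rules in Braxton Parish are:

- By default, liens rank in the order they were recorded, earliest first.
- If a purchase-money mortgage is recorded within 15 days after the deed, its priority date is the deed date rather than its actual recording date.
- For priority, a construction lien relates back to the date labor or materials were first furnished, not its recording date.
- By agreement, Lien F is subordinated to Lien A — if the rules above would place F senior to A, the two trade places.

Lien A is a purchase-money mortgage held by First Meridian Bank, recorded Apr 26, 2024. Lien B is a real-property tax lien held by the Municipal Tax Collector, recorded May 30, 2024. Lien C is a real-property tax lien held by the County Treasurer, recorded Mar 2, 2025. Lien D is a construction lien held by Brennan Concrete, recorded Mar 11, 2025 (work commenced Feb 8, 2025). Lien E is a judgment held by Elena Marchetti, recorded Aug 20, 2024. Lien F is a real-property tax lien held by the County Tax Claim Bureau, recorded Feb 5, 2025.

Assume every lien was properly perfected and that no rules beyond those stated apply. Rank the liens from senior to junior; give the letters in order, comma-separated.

Effective dates: A was recorded within the 15-day window, so its effective date is the deed date Apr 17, 2024; D relates back to Feb 8, 2025 (work commenced).
By effective date, earliest first: A (Apr 17, 2024), B (May 30, 2024), E (Aug 20, 2024), F (Feb 5, 2025), D (Feb 8, 2025), C (Mar 2, 2025).
F is already junior to A, so the subordination agreement changes nothing.

A, B, E, F, D, C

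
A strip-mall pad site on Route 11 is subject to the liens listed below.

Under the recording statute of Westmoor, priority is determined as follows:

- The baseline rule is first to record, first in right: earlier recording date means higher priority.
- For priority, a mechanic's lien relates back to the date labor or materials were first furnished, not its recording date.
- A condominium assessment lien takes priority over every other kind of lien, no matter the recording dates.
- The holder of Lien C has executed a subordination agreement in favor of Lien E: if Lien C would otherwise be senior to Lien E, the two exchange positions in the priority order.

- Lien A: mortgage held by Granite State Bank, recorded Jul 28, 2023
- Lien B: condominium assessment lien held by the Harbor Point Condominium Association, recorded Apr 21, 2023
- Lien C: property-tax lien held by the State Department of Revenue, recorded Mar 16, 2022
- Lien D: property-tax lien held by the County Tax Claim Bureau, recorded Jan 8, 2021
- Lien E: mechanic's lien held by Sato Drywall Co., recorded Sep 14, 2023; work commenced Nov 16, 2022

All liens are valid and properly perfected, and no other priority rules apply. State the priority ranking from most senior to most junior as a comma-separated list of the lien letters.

B, D, E, C, A

First, effective dates: E relates back to Nov 16, 2022 (work commenced).
B, as a condominium assessment lien, has superpriority and ranks first.
Remaining liens by effective date: D (Jan 8, 2021), C (Mar 16, 2022), E (Nov 16, 2022), A (Jul 28, 2023).
C is senior to E before the subordination, so the two trade places.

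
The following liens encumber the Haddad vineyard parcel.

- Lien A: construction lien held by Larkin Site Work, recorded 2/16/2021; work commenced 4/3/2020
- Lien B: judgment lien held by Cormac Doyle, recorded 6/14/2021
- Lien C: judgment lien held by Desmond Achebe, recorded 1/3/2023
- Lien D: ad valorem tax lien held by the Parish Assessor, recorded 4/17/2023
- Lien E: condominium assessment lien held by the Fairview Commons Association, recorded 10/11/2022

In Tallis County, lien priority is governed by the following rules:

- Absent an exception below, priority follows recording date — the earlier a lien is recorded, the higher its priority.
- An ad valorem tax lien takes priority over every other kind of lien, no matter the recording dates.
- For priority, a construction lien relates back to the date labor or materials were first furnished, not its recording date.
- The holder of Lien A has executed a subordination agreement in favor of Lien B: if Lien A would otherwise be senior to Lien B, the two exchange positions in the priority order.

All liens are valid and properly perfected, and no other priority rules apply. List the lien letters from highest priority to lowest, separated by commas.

Effective dates: A's effective date is 4/3/2020, when work began.
D is an ad valorem tax lien and takes priority over every other lien.
The other liens, earliest effective date first: A (4/3/2020), B (6/14/2021), E (10/11/2022), C (1/3/2023).
A would otherwise be senior to B, so under the subordination agreement A and B exchange positions.

D, B, A, E, C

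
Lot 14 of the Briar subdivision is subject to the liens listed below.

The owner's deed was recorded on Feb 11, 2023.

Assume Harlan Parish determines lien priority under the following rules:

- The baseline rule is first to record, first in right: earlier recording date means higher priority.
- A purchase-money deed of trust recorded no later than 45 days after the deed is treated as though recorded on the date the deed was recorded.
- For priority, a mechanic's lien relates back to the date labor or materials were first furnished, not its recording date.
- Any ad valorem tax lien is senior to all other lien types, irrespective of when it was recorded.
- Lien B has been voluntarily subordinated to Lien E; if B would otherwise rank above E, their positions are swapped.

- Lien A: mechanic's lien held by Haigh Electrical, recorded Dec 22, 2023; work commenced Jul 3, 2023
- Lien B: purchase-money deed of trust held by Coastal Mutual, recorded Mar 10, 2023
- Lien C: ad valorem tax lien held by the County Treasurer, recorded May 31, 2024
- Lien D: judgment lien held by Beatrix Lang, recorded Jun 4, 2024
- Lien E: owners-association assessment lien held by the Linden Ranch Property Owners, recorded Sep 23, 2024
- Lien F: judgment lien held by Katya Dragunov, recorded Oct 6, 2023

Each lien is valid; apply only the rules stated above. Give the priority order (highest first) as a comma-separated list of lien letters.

C, E, A, F, D, B

Effective dates after the stated exceptions: A's effective date is Jul 3, 2023, when work began; B relates back to the deed date Feb 11, 2023.
As an ad valorem tax lien, C is senior to every other lien.
Remaining liens by effective date: B (Feb 11, 2023), A (Jul 3, 2023), F (Oct 6, 2023), D (Jun 4, 2024), E (Sep 23, 2024).
B would otherwise be senior to E, so under the subordination agreement B and E exchange positions.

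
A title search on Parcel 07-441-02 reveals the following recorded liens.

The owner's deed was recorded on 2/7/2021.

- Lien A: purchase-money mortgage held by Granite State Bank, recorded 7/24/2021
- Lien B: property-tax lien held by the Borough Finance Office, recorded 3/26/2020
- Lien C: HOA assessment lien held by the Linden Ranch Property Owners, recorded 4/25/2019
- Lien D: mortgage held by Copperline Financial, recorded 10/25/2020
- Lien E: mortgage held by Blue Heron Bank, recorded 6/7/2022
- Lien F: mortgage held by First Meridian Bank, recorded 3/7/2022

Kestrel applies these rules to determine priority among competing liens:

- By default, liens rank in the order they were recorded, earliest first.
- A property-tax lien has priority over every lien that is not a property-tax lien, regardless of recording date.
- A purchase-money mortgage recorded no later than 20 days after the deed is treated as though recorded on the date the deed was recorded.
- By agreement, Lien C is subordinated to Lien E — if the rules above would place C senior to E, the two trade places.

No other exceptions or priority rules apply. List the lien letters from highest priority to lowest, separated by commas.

B, E, D, A, F, C

Effective dates after the stated exceptions: A was recorded 167 days after the deed, outside the 20-day window, so it keeps its recording date.
As a property-tax lien, B is senior to every other lien.
Ordering the rest by effective date: C (4/25/2019), D (10/25/2020), A (7/24/2021), F (3/7/2022), E (6/7/2022).
C would otherwise be senior to E, so under the subordination agreement C and E exchange positions.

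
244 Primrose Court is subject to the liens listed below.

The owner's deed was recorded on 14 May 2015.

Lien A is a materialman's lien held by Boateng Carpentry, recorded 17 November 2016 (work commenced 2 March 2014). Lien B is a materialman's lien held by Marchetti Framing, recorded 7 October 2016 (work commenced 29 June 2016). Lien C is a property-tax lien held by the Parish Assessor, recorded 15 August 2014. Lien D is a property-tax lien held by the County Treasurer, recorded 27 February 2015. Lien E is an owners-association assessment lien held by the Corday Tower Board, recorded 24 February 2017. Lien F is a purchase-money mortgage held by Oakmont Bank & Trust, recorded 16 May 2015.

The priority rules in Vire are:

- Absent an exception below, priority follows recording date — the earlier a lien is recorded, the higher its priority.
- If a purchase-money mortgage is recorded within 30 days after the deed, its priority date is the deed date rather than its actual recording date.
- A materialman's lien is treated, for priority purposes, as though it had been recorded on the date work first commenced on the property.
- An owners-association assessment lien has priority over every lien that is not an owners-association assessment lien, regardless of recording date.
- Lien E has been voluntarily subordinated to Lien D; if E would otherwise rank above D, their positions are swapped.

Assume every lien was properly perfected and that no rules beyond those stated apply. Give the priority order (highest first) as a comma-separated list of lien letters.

D, A, C, E, F, B

Effective dates after the stated exceptions: A's effective date is 2 March 2014, when work began; B is treated as recorded 29 June 2016, the work-commencement date; F relates back to the deed date 14 May 2015.
E is an owners-association assessment lien and takes priority over every other lien.
Ordering the rest by effective date: A (2 March 2014), C (15 August 2014), D (27 February 2015), F (14 May 2015), B (29 June 2016).
The subordination applies — E was senior to D — so E and D swap.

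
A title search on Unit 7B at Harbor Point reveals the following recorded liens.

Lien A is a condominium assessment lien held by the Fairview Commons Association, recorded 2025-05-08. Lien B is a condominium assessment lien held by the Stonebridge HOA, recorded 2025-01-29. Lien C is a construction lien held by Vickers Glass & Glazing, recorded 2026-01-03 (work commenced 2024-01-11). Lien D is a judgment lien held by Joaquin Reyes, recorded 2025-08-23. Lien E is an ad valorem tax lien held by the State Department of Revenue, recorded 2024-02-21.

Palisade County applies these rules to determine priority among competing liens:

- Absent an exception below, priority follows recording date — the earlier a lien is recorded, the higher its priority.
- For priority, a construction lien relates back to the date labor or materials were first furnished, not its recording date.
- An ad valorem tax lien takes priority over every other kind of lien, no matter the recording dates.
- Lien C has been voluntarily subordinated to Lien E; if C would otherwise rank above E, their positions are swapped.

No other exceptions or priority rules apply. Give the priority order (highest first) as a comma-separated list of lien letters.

Adjusting effective dates: C's effective date is 2024-01-11, when work began.
E is an ad valorem tax lien, so it outranks all other liens regardless of date.
Remaining liens by effective date: C (2024-01-11), B (2025-01-29), A (2025-05-08), D (2025-08-23).
C already ranks below E; the subordination has no effect.

E, C, B, A, D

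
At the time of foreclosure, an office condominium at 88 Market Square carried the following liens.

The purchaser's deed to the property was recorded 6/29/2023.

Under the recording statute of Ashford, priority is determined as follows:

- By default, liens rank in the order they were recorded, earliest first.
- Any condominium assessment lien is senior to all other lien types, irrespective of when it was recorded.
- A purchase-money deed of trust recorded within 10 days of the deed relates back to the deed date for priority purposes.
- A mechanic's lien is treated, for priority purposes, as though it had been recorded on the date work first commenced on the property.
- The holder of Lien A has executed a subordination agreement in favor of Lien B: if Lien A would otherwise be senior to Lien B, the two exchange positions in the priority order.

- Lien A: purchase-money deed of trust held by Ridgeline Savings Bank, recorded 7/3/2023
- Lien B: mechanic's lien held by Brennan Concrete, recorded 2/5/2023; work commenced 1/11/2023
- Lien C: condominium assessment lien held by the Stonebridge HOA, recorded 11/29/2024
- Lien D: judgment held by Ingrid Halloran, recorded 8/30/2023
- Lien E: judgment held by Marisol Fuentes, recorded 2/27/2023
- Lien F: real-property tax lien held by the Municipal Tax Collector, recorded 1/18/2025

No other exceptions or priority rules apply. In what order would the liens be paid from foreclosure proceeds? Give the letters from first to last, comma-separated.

C, B, E, A, D, F

Effective dates after the stated exceptions: A relates back to the deed date 6/29/2023; B is treated as recorded 1/11/2023, the work-commencement date.
C is a condominium assessment lien, so it outranks all other liens regardless of date.
The other liens, earliest effective date first: B (1/11/2023), E (2/27/2023), A (6/29/2023), D (8/30/2023), F (1/18/2025).
Since A is not senior to B, the subordination leaves the order unchanged.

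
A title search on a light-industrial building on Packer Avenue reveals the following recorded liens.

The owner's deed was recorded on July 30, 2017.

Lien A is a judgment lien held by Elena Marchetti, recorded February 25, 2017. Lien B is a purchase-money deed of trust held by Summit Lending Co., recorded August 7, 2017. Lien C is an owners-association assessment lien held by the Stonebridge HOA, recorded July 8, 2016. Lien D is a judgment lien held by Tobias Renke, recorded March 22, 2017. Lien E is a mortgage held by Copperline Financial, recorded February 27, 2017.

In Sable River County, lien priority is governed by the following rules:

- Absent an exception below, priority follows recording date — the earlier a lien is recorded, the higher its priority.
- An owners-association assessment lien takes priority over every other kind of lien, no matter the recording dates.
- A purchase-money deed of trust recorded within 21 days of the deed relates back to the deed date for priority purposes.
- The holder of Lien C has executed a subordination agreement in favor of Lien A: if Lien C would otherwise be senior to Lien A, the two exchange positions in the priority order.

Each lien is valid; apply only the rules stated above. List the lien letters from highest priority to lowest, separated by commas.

Effective dates after the stated exceptions: B was recorded within the 21-day window, so its effective date is the deed date July 30, 2017.
C is an owners-association assessment lien and takes priority over every other lien.
Ordering the rest by effective date: A (February 25, 2017), E (February 27, 2017), D (March 22, 2017), B (July 30, 2017).
Because C would otherwise rank above A, the subordination swaps them.

A, C, E, D, B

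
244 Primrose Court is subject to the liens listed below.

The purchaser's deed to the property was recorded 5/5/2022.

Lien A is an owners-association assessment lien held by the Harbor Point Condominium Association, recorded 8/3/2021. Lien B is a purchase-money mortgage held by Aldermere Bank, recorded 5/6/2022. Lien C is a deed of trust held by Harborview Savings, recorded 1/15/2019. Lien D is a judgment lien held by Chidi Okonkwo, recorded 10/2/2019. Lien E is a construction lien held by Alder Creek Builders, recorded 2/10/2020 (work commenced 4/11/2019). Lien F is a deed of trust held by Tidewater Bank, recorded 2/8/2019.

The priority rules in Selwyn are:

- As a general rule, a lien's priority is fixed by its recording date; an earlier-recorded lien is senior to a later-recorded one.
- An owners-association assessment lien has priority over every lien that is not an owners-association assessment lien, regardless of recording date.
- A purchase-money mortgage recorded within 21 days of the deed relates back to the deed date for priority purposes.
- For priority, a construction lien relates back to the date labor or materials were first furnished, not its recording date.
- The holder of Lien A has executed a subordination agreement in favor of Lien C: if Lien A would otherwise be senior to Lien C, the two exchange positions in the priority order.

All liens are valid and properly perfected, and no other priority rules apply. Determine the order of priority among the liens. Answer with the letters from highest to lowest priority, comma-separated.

Effective dates after the stated exceptions: B's effective date is the deed date, 5/5/2022; E relates back to 4/11/2019 (work commenced).
A is an owners-association assessment lien, so it outranks all other liens regardless of date.
Ordering the rest by effective date: C (1/15/2019), F (2/8/2019), E (4/11/2019), D (10/2/2019), B (5/5/2022).
A is senior to C before the subordination, so the two trade places.

C, A, F, E, D, B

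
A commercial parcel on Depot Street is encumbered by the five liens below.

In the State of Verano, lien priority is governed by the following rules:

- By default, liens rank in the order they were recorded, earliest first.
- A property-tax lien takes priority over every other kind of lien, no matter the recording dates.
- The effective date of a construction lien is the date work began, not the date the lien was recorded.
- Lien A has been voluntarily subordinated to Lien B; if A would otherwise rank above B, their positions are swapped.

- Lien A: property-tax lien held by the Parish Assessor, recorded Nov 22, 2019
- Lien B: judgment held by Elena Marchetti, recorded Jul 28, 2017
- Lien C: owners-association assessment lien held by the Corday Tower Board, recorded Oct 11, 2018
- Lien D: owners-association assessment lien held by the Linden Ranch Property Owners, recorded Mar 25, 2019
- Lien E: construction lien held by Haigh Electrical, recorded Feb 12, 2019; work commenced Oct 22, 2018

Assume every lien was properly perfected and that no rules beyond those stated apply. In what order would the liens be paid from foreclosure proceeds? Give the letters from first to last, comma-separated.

B, A, C, E, D

Adjusting effective dates: E's effective date is Oct 22, 2018, when work began.
A is a property-tax lien, so it outranks all other liens regardless of date.
Remaining liens by effective date: B (Jul 28, 2017), C (Oct 11, 2018), E (Oct 22, 2018), D (Mar 25, 2019).
Because A would otherwise rank above B, the subordination swaps them.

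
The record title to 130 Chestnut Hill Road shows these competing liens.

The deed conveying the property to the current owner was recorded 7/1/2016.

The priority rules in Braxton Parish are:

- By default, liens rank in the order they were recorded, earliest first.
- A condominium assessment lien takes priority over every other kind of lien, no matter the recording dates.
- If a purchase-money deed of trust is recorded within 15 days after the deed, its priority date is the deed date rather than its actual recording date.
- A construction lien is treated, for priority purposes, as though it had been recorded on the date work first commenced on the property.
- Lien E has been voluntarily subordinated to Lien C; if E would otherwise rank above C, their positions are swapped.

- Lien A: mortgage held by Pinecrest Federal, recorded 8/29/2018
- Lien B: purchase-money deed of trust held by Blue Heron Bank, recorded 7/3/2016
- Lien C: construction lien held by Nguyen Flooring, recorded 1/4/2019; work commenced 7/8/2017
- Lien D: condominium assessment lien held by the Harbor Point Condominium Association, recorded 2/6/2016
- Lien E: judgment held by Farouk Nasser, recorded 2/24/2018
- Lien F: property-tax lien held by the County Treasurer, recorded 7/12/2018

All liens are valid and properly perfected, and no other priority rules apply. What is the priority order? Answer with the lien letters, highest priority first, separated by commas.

D, B, C, E, F, A

Adjusting effective dates: B relates back to the deed date 7/1/2016; C relates back to 7/8/2017 (work commenced).
D, as a condominium assessment lien, has superpriority and ranks first.
Remaining liens by effective date: B (7/1/2016), C (7/8/2017), E (2/24/2018), F (7/12/2018), A (8/29/2018).
E already ranks below C; the subordination has no effect.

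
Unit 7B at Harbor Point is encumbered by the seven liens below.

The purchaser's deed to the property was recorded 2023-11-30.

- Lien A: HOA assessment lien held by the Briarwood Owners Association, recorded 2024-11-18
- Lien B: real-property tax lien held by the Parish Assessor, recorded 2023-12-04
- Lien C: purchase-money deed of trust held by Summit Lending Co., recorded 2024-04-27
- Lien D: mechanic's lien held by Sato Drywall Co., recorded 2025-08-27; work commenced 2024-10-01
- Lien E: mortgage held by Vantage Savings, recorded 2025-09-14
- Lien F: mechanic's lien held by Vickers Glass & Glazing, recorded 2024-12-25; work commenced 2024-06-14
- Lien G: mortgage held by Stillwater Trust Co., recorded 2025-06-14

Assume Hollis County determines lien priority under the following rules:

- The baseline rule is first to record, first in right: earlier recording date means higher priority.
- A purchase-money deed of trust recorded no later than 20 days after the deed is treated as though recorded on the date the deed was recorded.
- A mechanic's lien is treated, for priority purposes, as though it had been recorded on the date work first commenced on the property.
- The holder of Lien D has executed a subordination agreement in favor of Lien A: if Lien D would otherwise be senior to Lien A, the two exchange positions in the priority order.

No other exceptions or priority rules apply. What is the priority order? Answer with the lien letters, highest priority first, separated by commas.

Adjusting effective dates: C was recorded 149 days after the deed — beyond 20 days — so no relation-back applies; D's effective date is 2024-10-01, when work began; F is treated as recorded 2024-06-14, the work-commencement date.
Sorted by effective date: B (2023-12-04), C (2024-04-27), F (2024-06-14), D (2024-10-01), A (2024-11-18), G (2025-06-14), E (2025-09-14).
Because D would otherwise rank above A, the subordination swaps them.

B, C, F, A, D, G, E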